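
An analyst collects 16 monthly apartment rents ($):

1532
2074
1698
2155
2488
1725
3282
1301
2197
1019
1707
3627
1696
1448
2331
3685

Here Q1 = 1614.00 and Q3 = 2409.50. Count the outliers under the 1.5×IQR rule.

IQR = 795.50; fences at 1614.00 − 1193.25 = 420.75 and 2409.50 + 1193.25 = 3602.75.
Outside the cutoffs: 3627, 3685.

2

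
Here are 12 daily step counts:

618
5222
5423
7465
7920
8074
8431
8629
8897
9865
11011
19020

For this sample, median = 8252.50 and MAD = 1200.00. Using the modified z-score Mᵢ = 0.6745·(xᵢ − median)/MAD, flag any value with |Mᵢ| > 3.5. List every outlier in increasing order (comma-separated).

|Mᵢ| > 3.5 ⇔ |xᵢ − 8252.50| > 3.5·1200.00/0.6745 = 6226.83.
So outliers lie outside [2025.67, 14479.33].
618: M = -4.29 → outlier.
19020: M = 6.05 → outlier.

618, 19020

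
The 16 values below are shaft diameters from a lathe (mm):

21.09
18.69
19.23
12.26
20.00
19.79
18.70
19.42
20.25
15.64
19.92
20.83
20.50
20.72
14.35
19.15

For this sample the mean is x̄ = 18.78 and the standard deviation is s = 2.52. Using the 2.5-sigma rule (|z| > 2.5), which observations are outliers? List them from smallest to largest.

Cutoffs at x̄ ± 2.5s: 18.78 ± 2.5·2.52 = [12.48, 25.08].
12.26: z = -2.59, |z| > 2.5 → outlier.
Every other value lies within [12.48, 25.08].

12.26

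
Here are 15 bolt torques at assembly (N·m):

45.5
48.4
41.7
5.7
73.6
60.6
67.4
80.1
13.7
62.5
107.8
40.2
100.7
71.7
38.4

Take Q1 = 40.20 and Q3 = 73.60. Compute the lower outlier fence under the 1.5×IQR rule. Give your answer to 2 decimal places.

-9.90

IQR = Q3 − Q1 = 73.60 − 40.20 = 33.40.
Lower fence = Q1 − 1.5·IQR = 40.20 − 50.10 = -9.90.
Upper fence = Q3 + 1.5·IQR = 73.60 + 50.10 = 123.70.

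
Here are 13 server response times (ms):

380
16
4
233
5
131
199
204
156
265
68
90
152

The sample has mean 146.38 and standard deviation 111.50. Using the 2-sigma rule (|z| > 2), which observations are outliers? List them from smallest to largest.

Cutoffs at x̄ ± 2s: 146.38 ± 2·111.50 = [-76.62, 369.38].
380: z = 2.10, |z| > 2 → outlier.
Every other value lies within [-76.62, 369.38].

380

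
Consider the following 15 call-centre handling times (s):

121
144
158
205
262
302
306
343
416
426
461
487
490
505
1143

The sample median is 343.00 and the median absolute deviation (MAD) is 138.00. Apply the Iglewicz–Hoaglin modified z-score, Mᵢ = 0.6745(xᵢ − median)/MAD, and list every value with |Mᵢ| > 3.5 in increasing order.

|Mᵢ| > 3.5 ⇔ |xᵢ − 343.00| > 3.5·138.00/0.6745 = 716.09.
So outliers lie outside [-373.09, 1059.09].
1143: M = 3.91 → outlier.

1143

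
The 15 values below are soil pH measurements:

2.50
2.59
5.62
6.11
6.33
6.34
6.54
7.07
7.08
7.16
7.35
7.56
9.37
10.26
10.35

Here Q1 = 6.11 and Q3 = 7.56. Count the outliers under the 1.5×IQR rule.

IQR = 1.45; fences at 6.11 − 2.175 = 3.935 and 7.56 + 2.175 = 9.735.
Outside the cutoffs: 2.50, 2.59, 10.26, 10.35.

4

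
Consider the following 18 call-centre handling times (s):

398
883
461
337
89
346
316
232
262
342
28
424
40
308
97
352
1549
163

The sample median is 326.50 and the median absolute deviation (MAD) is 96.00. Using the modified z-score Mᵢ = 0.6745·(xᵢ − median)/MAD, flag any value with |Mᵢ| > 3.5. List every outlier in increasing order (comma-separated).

883, 1549

|Mᵢ| > 3.5 ⇔ |xᵢ − 326.50| > 3.5·96.00/0.6745 = 498.15.
So outliers lie outside [-171.65, 824.65].
883: M = 3.91 → outlier.
1549: M = 8.59 → outlier.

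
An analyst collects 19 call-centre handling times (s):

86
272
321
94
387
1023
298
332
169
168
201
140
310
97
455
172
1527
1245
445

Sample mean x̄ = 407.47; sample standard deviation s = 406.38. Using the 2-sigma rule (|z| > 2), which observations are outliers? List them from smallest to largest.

Cutoffs at x̄ ± 2s: 407.47 ± 2·406.38 = [-405.29, 1220.23].
1245: z = 2.06, |z| > 2 → outlier.
1527: z = 2.75, |z| > 2 → outlier.
Every other value lies within [-405.29, 1220.23].

1245, 1527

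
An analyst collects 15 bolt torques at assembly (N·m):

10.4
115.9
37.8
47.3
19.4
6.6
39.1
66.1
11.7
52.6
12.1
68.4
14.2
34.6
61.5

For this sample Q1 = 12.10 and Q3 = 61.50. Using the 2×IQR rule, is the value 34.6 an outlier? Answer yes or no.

IQR = Q3 − Q1 = 61.50 − 12.10 = 49.40.
Lower fence = Q1 − 2·IQR = 12.10 − 98.80 = -86.70.
Upper fence = Q3 + 2·IQR = 61.50 + 98.80 = 160.30.
34.6 lies within [-86.70, 160.30].

no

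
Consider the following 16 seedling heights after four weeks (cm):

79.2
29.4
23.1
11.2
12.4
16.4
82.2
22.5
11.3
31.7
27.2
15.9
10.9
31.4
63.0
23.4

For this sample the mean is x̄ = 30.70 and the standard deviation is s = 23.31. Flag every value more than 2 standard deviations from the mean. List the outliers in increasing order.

79.2, 82.2

Cutoffs at x̄ ± 2s: 30.70 ± 2·23.31 = [-15.92, 77.32].
79.2: z = 2.08, |z| > 2 → outlier.
82.2: z = 2.21, |z| > 2 → outlier.
Every other value lies within [-15.92, 77.32].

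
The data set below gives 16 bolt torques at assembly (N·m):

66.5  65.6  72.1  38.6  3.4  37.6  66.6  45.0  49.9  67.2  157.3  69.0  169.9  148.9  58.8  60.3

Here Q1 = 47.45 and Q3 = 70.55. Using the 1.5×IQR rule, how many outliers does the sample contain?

IQR = 23.10; fences at 47.45 − 34.65 = 12.80 and 70.55 + 34.65 = 105.20.
Outside the cutoffs: 3.4, 148.9, 157.3, 169.9.

4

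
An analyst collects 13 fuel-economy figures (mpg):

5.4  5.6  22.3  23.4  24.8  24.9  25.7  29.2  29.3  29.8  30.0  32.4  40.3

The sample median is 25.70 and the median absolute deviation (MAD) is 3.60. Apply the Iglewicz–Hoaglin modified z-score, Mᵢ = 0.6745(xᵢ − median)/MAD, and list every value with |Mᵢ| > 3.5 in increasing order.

|Mᵢ| > 3.5 ⇔ |xᵢ − 25.70| > 3.5·3.60/0.6745 = 18.68.
So outliers lie outside [7.02, 44.38].
5.4: M = -3.80 → outlier.
5.6: M = -3.77 → outlier.

5.4, 5.6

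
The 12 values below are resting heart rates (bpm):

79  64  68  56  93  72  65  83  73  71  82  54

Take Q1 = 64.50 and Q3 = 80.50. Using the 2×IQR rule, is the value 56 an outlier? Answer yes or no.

no

IQR = Q3 − Q1 = 80.50 − 64.50 = 16.00.
Lower fence = Q1 − 2·IQR = 64.50 − 32.00 = 32.50.
Upper fence = Q3 + 2·IQR = 80.50 + 32.00 = 112.50.
56 lies within [32.50, 112.50].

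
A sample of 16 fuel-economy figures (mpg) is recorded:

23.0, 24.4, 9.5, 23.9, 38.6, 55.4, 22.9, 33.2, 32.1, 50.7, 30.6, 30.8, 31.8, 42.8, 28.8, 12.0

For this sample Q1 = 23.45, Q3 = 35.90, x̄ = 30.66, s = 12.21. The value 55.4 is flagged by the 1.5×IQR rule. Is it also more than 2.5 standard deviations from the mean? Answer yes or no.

no

z = (55.4 − 30.66) / 12.21 = 2.03.
|z| = 2.03 ≤ 2.5.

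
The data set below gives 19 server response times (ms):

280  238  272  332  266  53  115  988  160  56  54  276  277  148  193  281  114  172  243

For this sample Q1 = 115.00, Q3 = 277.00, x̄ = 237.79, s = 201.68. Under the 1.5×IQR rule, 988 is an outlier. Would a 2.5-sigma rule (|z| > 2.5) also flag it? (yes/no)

yes

z = (988 − 237.79) / 201.68 = 3.72.
|z| = 3.72 > 2.5.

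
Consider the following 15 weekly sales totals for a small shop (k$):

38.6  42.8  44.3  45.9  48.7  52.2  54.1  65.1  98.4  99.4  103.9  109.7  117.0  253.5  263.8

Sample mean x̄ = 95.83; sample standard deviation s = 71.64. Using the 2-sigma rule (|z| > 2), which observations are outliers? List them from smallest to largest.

253.5, 263.8

Cutoffs at x̄ ± 2s: 95.83 ± 2·71.64 = [-47.45, 239.11].
253.5: z = 2.20, |z| > 2 → outlier.
263.8: z = 2.34, |z| > 2 → outlier.
Every other value lies within [-47.45, 239.11].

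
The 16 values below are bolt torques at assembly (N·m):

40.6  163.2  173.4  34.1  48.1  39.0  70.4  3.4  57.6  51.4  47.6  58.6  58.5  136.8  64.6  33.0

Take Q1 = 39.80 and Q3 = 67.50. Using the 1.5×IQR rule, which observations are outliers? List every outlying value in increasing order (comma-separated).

136.8, 163.2, 173.4

IQR = Q3 − Q1 = 67.50 − 39.80 = 27.70.
Lower fence = Q1 − 1.5·IQR = 39.80 − 41.55 = -1.75.
Upper fence = Q3 + 1.5·IQR = 67.50 + 41.55 = 109.05.
136.8 > 109.05 → outlier.
163.2 > 109.05 → outlier.
173.4 > 109.05 → outlier.
All remaining values lie within [-1.75, 109.05].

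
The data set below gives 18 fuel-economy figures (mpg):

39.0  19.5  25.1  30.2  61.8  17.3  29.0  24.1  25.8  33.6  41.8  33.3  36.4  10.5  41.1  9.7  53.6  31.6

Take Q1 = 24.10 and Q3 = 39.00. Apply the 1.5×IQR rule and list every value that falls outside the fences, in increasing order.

IQR = Q3 − Q1 = 39.00 − 24.10 = 14.90.
Lower fence = Q1 − 1.5·IQR = 24.10 − 22.35 = 1.75.
Upper fence = Q3 + 1.5·IQR = 39.00 + 22.35 = 61.35.
61.8 > 61.35 → outlier.
All remaining values lie within [1.75, 61.35].

61.8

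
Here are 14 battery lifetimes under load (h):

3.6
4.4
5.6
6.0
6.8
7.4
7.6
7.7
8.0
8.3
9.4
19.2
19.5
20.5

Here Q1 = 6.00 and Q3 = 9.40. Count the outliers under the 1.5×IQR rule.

IQR = 3.40; fences at 6.00 − 5.10 = 0.90 and 9.40 + 5.10 = 14.50.
Outside the cutoffs: 19.2, 19.5, 20.5.

3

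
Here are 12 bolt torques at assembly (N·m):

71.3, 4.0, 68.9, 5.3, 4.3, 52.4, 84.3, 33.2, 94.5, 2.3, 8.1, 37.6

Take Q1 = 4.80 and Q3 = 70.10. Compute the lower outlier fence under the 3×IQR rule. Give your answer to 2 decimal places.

IQR = Q3 − Q1 = 70.10 − 4.80 = 65.30.
Lower fence = Q1 − 3·IQR = 4.80 − 195.90 = -191.10.
Upper fence = Q3 + 3·IQR = 70.10 + 195.90 = 266.00.

-191.10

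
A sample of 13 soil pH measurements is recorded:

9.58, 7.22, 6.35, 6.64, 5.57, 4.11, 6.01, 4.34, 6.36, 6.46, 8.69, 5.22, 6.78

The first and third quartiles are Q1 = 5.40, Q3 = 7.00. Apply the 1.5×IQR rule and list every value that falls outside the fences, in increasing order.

IQR = Q3 − Q1 = 7.00 − 5.40 = 1.60.
Lower fence = Q1 − 1.5·IQR = 5.40 − 2.40 = 3.00.
Upper fence = Q3 + 1.5·IQR = 7.00 + 2.40 = 9.40.
9.58 > 9.40 → outlier.
All remaining values lie within [3.00, 9.40].

9.58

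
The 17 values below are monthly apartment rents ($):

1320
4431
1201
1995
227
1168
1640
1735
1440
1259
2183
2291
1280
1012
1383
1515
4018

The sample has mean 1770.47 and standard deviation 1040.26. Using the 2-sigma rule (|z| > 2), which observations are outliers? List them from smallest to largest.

4018, 4431

Cutoffs at x̄ ± 2s: 1770.47 ± 2·1040.26 = [-310.05, 3850.99].
4018: z = 2.16, |z| > 2 → outlier.
4431: z = 2.56, |z| > 2 → outlier.
Every other value lies within [-310.05, 3850.99].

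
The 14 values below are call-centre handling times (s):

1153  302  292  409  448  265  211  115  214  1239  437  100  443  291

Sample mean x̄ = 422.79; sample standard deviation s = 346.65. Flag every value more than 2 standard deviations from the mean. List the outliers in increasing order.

1153, 1239

Cutoffs at x̄ ± 2s: 422.79 ± 2·346.65 = [-270.51, 1116.09].
1153: z = 2.11, |z| > 2 → outlier.
1239: z = 2.35, |z| > 2 → outlier.
Every other value lies within [-270.51, 1116.09].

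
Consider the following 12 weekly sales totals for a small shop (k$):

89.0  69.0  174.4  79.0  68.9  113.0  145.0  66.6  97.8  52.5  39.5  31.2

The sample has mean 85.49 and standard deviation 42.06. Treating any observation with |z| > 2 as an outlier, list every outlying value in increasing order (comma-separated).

Cutoffs at x̄ ± 2s: 85.49 ± 2·42.06 = [1.37, 169.61].
174.4: z = 2.11, |z| > 2 → outlier.
Every other value lies within [1.37, 169.61].

174.4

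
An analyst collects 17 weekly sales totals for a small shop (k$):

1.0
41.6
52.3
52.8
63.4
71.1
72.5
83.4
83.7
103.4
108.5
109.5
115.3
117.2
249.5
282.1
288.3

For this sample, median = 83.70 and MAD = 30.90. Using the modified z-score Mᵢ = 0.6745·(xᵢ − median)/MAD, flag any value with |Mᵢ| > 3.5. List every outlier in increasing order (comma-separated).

249.5, 282.1, 288.3

|Mᵢ| > 3.5 ⇔ |xᵢ − 83.70| > 3.5·30.90/0.6745 = 160.34.
So outliers lie outside [-76.64, 244.04].
249.5: M = 3.62 → outlier.
282.1: M = 4.33 → outlier.
288.3: M = 4.47 → outlier.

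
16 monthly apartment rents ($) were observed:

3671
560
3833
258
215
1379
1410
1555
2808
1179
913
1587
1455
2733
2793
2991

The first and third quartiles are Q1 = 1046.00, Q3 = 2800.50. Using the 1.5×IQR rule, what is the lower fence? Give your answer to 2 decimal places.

IQR = Q3 − Q1 = 2800.50 − 1046.00 = 1754.50.
Lower fence = Q1 − 1.5·IQR = 1046.00 − 2631.75 = -1585.75.
Upper fence = Q3 + 1.5·IQR = 2800.50 + 2631.75 = 5432.25.

-1585.75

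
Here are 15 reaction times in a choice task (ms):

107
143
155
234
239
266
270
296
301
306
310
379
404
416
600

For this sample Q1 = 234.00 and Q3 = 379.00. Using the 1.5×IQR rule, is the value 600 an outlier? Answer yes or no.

yes

IQR = Q3 − Q1 = 379.00 − 234.00 = 145.00.
Lower fence = Q1 − 1.5·IQR = 234.00 − 217.50 = 16.50.
Upper fence = Q3 + 1.5·IQR = 379.00 + 217.50 = 596.50.
600 lies above the upper fence.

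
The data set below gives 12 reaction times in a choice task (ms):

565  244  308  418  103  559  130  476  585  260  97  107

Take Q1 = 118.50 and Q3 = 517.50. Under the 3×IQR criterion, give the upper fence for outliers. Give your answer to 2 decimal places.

IQR = Q3 − Q1 = 517.50 − 118.50 = 399.00.
Lower fence = Q1 − 3·IQR = 118.50 − 1197.00 = -1078.50.
Upper fence = Q3 + 3·IQR = 517.50 + 1197.00 = 1714.50.

1714.50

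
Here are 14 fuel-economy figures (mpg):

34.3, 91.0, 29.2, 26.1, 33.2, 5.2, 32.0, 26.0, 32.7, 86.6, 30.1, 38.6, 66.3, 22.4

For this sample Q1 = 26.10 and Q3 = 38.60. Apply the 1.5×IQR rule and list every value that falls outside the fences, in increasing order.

5.2, 66.3, 86.6, 91.0

IQR = Q3 − Q1 = 38.60 − 26.10 = 12.50.
Lower fence = Q1 − 1.5·IQR = 26.10 − 18.75 = 7.35.
Upper fence = Q3 + 1.5·IQR = 38.60 + 18.75 = 57.35.
5.2 < 7.35 → outlier.
66.3 > 57.35 → outlier.
86.6 > 57.35 → outlier.
91.0 > 57.35 → outlier.
All remaining values lie within [7.35, 57.35].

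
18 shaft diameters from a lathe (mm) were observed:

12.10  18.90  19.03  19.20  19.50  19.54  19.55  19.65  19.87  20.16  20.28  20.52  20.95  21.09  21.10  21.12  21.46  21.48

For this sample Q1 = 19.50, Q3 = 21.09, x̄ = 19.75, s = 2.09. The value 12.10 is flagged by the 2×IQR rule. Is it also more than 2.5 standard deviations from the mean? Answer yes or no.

z = (12.10 − 19.75) / 2.09 = -3.66.
|z| = 3.66 > 2.5.

yes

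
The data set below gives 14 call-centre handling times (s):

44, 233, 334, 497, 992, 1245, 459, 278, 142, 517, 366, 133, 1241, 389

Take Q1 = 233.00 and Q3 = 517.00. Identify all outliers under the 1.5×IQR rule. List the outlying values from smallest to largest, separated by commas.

IQR = Q3 − Q1 = 517.00 − 233.00 = 284.00.
Lower fence = Q1 − 1.5·IQR = 233.00 − 426.00 = -193.00.
Upper fence = Q3 + 1.5·IQR = 517.00 + 426.00 = 943.00.
992 > 943.00 → outlier.
1241 > 943.00 → outlier.
1245 > 943.00 → outlier.
All remaining values lie within [-193.00, 943.00].

992, 1241, 1245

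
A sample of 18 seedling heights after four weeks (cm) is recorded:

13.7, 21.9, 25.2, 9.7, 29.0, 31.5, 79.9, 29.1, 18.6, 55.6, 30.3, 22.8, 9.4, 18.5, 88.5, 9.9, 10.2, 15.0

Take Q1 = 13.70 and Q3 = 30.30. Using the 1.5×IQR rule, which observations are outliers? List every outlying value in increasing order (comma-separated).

IQR = Q3 − Q1 = 30.30 − 13.70 = 16.60.
Lower fence = Q1 − 1.5·IQR = 13.70 − 24.90 = -11.20.
Upper fence = Q3 + 1.5·IQR = 30.30 + 24.90 = 55.20.
55.6 > 55.20 → outlier.
79.9 > 55.20 → outlier.
88.5 > 55.20 → outlier.
All remaining values lie within [-11.20, 55.20].

55.6, 79.9, 88.5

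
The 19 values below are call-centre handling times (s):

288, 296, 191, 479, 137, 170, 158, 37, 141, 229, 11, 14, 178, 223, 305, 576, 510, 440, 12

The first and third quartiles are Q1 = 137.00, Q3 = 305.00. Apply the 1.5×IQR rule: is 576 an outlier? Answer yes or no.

yes

IQR = Q3 − Q1 = 305.00 − 137.00 = 168.00.
Lower fence = Q1 − 1.5·IQR = 137.00 − 252.00 = -115.00.
Upper fence = Q3 + 1.5·IQR = 305.00 + 252.00 = 557.00.
576 lies above the upper fence.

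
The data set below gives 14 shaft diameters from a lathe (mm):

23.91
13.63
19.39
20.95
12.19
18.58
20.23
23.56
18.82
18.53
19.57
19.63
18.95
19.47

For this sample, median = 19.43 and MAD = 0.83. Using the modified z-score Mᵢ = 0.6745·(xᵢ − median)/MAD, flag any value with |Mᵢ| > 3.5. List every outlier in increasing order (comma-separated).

12.19, 13.63, 23.91

|Mᵢ| > 3.5 ⇔ |xᵢ − 19.43| > 3.5·0.83/0.6745 = 4.31.
So outliers lie outside [15.12, 23.74].
12.19: M = -5.88 → outlier.
13.63: M = -4.71 → outlier.
23.91: M = 3.64 → outlier.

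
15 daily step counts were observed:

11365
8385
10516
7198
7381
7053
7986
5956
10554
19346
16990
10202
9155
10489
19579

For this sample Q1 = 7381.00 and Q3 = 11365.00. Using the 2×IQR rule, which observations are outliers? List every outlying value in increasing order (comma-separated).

19346, 19579

IQR = Q3 − Q1 = 11365.00 − 7381.00 = 3984.00.
Lower fence = Q1 − 2·IQR = 7381.00 − 7968.00 = -587.00.
Upper fence = Q3 + 2·IQR = 11365.00 + 7968.00 = 19333.00.
19346 > 19333.00 → outlier.
19579 > 19333.00 → outlier.
All remaining values lie within [-587.00, 19333.00].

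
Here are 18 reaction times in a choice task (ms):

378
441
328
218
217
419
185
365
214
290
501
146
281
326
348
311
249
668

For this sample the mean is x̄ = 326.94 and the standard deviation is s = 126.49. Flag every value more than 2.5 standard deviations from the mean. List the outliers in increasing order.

Cutoffs at x̄ ± 2.5s: 326.94 ± 2.5·126.49 = [10.715, 643.165].
668: z = 2.70, |z| > 2.5 → outlier.
Every other value lies within [10.715, 643.165].

668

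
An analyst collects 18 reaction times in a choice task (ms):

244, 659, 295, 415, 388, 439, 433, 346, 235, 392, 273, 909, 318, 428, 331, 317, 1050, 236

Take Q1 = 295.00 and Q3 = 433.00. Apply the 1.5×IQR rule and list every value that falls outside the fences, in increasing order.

659, 909, 1050

IQR = Q3 − Q1 = 433.00 − 295.00 = 138.00.
Lower fence = Q1 − 1.5·IQR = 295.00 − 207.00 = 88.00.
Upper fence = Q3 + 1.5·IQR = 433.00 + 207.00 = 640.00.
659 > 640.00 → outlier.
909 > 640.00 → outlier.
1050 > 640.00 → outlier.
All remaining values lie within [88.00, 640.00].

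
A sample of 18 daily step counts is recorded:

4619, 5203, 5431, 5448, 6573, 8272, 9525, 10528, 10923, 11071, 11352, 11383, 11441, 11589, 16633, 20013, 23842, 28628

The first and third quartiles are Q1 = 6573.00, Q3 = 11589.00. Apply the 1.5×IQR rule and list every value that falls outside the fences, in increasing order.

IQR = Q3 − Q1 = 11589.00 − 6573.00 = 5016.00.
Lower fence = Q1 − 1.5·IQR = 6573.00 − 7524.00 = -951.00.
Upper fence = Q3 + 1.5·IQR = 11589.00 + 7524.00 = 19113.00.
20013 > 19113.00 → outlier.
23842 > 19113.00 → outlier.
28628 > 19113.00 → outlier.
All remaining values lie within [-951.00, 19113.00].

20013, 23842, 28628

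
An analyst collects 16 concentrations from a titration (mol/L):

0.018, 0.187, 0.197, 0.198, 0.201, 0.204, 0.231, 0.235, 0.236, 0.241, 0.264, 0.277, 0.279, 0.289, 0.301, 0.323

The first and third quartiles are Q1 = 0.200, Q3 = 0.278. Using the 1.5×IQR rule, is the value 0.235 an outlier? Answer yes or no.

IQR = Q3 − Q1 = 0.278 − 0.200 = 0.078.
Lower fence = Q1 − 1.5·IQR = 0.200 − 0.117 = 0.083.
Upper fence = Q3 + 1.5·IQR = 0.278 + 0.117 = 0.395.
0.235 lies within [0.083, 0.395].

no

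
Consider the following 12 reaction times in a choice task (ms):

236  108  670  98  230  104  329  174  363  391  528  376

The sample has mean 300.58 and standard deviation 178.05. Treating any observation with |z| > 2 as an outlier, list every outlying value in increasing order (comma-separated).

Cutoffs at x̄ ± 2s: 300.58 ± 2·178.05 = [-55.52, 656.68].
670: z = 2.07, |z| > 2 → outlier.
Every other value lies within [-55.52, 656.68].

670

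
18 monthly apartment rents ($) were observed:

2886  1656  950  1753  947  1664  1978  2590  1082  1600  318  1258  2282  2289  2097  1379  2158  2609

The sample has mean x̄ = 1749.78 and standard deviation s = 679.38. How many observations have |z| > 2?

1

Cutoffs: x̄ ± 2s = [391.02, 3108.54].
Outside the cutoffs: 318.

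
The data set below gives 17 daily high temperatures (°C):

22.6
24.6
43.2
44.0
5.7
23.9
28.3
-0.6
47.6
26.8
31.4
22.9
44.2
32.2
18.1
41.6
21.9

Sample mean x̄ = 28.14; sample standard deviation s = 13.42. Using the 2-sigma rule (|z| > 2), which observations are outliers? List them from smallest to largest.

Cutoffs at x̄ ± 2s: 28.14 ± 2·13.42 = [1.30, 54.98].
-0.6: z = -2.14, |z| > 2 → outlier.
Every other value lies within [1.30, 54.98].

-0.6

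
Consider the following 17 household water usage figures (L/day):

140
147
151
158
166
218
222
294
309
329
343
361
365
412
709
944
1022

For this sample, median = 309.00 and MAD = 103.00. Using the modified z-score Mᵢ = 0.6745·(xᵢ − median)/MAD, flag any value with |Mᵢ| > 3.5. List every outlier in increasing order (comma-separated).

944, 1022

|Mᵢ| > 3.5 ⇔ |xᵢ − 309.00| > 3.5·103.00/0.6745 = 534.47.
So outliers lie outside [-225.47, 843.47].
944: M = 4.16 → outlier.
1022: M = 4.67 → outlier.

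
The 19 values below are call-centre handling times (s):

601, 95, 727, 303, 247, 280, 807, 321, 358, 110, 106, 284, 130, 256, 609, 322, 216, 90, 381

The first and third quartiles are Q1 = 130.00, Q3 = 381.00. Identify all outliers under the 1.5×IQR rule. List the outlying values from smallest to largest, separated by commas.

IQR = Q3 − Q1 = 381.00 − 130.00 = 251.00.
Lower fence = Q1 − 1.5·IQR = 130.00 − 376.50 = -246.50.
Upper fence = Q3 + 1.5·IQR = 381.00 + 376.50 = 757.50.
807 > 757.50 → outlier.
All remaining values lie within [-246.50, 757.50].

807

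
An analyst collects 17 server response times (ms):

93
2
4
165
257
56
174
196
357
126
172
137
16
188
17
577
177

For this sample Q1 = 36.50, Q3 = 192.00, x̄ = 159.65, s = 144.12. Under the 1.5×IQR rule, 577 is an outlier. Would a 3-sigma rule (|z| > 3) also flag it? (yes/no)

no

z = (577 − 159.65) / 144.12 = 2.90.
|z| = 2.90 ≤ 3.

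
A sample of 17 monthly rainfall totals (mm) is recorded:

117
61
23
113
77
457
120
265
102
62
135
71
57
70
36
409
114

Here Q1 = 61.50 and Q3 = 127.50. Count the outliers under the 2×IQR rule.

IQR = 66.00; fences at 61.50 − 132.00 = -70.50 and 127.50 + 132.00 = 259.50.
Outside the cutoffs: 265, 409, 457.

3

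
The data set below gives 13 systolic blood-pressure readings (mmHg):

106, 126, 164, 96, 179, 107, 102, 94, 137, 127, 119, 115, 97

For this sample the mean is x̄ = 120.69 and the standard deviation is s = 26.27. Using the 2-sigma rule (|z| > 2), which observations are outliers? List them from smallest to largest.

179

Cutoffs at x̄ ± 2s: 120.69 ± 2·26.27 = [68.15, 173.23].
179: z = 2.22, |z| > 2 → outlier.
Every other value lies within [68.15, 173.23].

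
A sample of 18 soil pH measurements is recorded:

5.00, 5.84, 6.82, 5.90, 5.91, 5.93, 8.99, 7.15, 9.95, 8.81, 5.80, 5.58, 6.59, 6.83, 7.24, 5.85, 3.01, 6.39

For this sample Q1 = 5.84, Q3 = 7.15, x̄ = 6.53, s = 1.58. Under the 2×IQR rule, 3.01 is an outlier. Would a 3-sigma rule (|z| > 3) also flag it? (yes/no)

z = (3.01 − 6.53) / 1.58 = -2.23.
|z| = 2.23 ≤ 3.

no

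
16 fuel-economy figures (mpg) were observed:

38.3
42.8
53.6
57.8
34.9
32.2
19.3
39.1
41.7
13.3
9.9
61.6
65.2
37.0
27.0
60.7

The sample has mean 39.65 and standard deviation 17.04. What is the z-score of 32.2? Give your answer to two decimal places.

-0.44

z = (32.2 − 39.65) / 17.04 = -0.44.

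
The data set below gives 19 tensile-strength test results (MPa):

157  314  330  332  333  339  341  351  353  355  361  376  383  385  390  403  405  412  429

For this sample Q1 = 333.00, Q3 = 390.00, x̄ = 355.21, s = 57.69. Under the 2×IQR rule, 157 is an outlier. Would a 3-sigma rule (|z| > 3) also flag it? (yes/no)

yes

z = (157 − 355.21) / 57.69 = -3.44.
|z| = 3.44 > 3.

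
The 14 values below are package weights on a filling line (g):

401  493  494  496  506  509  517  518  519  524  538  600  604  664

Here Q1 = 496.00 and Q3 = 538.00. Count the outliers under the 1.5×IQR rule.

3

IQR = 42.00; fences at 496.00 − 63.00 = 433.00 and 538.00 + 63.00 = 601.00.
Outside the cutoffs: 401, 604, 664.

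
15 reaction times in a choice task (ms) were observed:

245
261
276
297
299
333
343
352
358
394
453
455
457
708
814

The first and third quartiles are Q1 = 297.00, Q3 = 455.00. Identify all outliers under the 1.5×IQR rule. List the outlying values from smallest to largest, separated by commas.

IQR = Q3 − Q1 = 455.00 − 297.00 = 158.00.
Lower fence = Q1 − 1.5·IQR = 297.00 − 237.00 = 60.00.
Upper fence = Q3 + 1.5·IQR = 455.00 + 237.00 = 692.00.
708 > 692.00 → outlier.
814 > 692.00 → outlier.
All remaining values lie within [60.00, 692.00].

708, 814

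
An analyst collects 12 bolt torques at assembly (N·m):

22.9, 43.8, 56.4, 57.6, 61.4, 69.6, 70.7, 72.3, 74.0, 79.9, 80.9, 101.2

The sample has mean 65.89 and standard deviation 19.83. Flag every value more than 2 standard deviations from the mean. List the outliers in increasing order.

Cutoffs at x̄ ± 2s: 65.89 ± 2·19.83 = [26.23, 105.55].
22.9: z = -2.17, |z| > 2 → outlier.
Every other value lies within [26.23, 105.55].

22.9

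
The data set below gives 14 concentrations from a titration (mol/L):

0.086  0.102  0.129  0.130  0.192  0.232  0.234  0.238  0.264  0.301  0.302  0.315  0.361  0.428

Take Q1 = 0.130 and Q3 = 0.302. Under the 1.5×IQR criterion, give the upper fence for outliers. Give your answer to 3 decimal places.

IQR = Q3 − Q1 = 0.302 − 0.130 = 0.172.
Lower fence = Q1 − 1.5·IQR = 0.130 − 0.258 = -0.128.
Upper fence = Q3 + 1.5·IQR = 0.302 + 0.258 = 0.560.

0.560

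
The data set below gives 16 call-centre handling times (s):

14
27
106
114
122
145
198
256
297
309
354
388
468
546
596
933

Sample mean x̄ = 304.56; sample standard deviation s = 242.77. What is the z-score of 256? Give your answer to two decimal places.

-0.20

z = (256 − 304.56) / 242.77 = -0.20.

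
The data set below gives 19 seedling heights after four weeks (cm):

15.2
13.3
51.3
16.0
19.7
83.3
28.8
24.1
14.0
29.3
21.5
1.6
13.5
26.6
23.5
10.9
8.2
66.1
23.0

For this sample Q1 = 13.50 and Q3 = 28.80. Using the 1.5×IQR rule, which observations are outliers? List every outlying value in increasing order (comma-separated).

66.1, 83.3

IQR = Q3 − Q1 = 28.80 − 13.50 = 15.30.
Lower fence = Q1 − 1.5·IQR = 13.50 − 22.95 = -9.45.
Upper fence = Q3 + 1.5·IQR = 28.80 + 22.95 = 51.75.
66.1 > 51.75 → outlier.
83.3 > 51.75 → outlier.
All remaining values lie within [-9.45, 51.75].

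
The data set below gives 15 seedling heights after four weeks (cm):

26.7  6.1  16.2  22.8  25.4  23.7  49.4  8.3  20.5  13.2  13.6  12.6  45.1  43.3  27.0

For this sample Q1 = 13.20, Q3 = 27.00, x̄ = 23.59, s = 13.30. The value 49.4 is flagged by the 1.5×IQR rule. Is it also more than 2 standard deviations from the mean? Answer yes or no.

no

z = (49.4 − 23.59) / 13.30 = 1.94.
|z| = 1.94 ≤ 2.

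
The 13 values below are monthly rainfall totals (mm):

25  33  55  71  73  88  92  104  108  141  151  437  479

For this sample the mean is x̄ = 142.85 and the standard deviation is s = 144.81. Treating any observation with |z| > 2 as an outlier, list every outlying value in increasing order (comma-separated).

437, 479

Cutoffs at x̄ ± 2s: 142.85 ± 2·144.81 = [-146.77, 432.47].
437: z = 2.03, |z| > 2 → outlier.
479: z = 2.32, |z| > 2 → outlier.
Every other value lies within [-146.77, 432.47].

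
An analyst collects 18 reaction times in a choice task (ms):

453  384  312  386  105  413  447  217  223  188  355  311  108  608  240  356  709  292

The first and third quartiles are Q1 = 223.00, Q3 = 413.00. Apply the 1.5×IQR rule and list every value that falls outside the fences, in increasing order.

IQR = Q3 − Q1 = 413.00 − 223.00 = 190.00.
Lower fence = Q1 − 1.5·IQR = 223.00 − 285.00 = -62.00.
Upper fence = Q3 + 1.5·IQR = 413.00 + 285.00 = 698.00.
709 > 698.00 → outlier.
All remaining values lie within [-62.00, 698.00].

709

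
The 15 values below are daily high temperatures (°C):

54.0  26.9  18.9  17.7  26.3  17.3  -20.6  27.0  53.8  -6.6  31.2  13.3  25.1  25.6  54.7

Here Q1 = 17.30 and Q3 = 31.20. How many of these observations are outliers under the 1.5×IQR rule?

IQR = 13.90; fences at 17.30 − 20.85 = -3.55 and 31.20 + 20.85 = 52.05.
Outside the cutoffs: -20.6, -6.6, 53.8, 54.0, 54.7.

5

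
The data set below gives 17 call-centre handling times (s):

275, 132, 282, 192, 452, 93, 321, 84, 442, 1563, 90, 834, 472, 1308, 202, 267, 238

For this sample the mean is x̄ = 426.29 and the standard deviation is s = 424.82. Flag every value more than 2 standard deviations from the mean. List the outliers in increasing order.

1308, 1563

Cutoffs at x̄ ± 2s: 426.29 ± 2·424.82 = [-423.35, 1275.93].
1308: z = 2.08, |z| > 2 → outlier.
1563: z = 2.68, |z| > 2 → outlier.
Every other value lies within [-423.35, 1275.93].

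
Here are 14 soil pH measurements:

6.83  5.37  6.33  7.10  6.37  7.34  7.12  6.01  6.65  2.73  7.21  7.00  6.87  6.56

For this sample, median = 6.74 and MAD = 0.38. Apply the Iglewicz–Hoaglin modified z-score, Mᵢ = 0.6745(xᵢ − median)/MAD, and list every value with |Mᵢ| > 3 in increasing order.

|Mᵢ| > 3 ⇔ |xᵢ − 6.74| > 3·0.38/0.6745 = 1.69.
So outliers lie outside [5.05, 8.43].
2.73: M = -7.12 → outlier.

2.73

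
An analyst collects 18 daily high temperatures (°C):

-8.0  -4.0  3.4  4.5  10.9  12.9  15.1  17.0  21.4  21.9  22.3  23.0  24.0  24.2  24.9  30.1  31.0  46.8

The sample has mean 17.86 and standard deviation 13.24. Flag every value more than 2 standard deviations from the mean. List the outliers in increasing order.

46.8

Cutoffs at x̄ ± 2s: 17.86 ± 2·13.24 = [-8.62, 44.34].
46.8: z = 2.19, |z| > 2 → outlier.
Every other value lies within [-8.62, 44.34].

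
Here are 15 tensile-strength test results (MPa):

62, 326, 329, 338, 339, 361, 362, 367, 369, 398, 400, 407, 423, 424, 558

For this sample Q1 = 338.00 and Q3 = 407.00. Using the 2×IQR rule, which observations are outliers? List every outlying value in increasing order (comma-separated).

IQR = Q3 − Q1 = 407.00 − 338.00 = 69.00.
Lower fence = Q1 − 2·IQR = 338.00 − 138.00 = 200.00.
Upper fence = Q3 + 2·IQR = 407.00 + 138.00 = 545.00.
62 < 200.00 → outlier.
558 > 545.00 → outlier.
All remaining values lie within [200.00, 545.00].

62, 558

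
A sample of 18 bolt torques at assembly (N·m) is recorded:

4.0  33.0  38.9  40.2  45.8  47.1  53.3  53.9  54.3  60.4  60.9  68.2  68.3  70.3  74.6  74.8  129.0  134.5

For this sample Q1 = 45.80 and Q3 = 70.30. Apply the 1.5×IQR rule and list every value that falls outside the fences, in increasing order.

4.0, 129.0, 134.5

IQR = Q3 − Q1 = 70.30 − 45.80 = 24.50.
Lower fence = Q1 − 1.5·IQR = 45.80 − 36.75 = 9.05.
Upper fence = Q3 + 1.5·IQR = 70.30 + 36.75 = 107.05.
4.0 < 9.05 → outlier.
129.0 > 107.05 → outlier.
134.5 > 107.05 → outlier.
All remaining values lie within [9.05, 107.05].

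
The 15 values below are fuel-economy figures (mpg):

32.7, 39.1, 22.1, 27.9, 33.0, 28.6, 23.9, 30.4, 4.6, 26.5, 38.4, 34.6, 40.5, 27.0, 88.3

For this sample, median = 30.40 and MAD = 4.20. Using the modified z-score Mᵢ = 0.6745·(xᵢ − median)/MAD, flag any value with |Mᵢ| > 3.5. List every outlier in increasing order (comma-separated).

4.6, 88.3

|Mᵢ| > 3.5 ⇔ |xᵢ − 30.40| > 3.5·4.20/0.6745 = 21.79.
So outliers lie outside [8.61, 52.19].
4.6: M = -4.14 → outlier.
88.3: M = 9.30 → outlier.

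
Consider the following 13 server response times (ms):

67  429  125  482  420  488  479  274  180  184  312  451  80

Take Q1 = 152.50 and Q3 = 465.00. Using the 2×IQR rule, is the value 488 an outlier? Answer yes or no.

IQR = Q3 − Q1 = 465.00 − 152.50 = 312.50.
Lower fence = Q1 − 2·IQR = 152.50 − 625.00 = -472.50.
Upper fence = Q3 + 2·IQR = 465.00 + 625.00 = 1090.00.
488 lies within [-472.50, 1090.00].

no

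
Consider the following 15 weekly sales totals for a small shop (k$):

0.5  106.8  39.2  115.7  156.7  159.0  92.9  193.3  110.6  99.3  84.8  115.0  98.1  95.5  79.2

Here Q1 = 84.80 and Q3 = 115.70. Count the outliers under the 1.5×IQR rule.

IQR = 30.90; fences at 84.80 − 46.35 = 38.45 and 115.70 + 46.35 = 162.05.
Outside the cutoffs: 0.5, 193.3.

2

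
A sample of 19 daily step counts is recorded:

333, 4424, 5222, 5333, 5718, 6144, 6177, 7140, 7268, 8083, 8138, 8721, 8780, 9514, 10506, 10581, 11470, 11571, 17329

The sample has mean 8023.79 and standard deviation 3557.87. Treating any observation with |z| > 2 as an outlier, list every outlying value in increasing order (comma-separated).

Cutoffs at x̄ ± 2s: 8023.79 ± 2·3557.87 = [908.05, 15139.53].
333: z = -2.16, |z| > 2 → outlier.
17329: z = 2.62, |z| > 2 → outlier.
Every other value lies within [908.05, 15139.53].

333, 17329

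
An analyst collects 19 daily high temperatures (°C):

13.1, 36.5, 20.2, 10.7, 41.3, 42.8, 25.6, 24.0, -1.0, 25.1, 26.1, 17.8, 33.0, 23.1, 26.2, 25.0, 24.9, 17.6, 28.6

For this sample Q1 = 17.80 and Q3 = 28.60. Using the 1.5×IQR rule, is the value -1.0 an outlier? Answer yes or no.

IQR = Q3 − Q1 = 28.60 − 17.80 = 10.80.
Lower fence = Q1 − 1.5·IQR = 17.80 − 16.20 = 1.60.
Upper fence = Q3 + 1.5·IQR = 28.60 + 16.20 = 44.80.
-1.0 lies below the lower fence.

yes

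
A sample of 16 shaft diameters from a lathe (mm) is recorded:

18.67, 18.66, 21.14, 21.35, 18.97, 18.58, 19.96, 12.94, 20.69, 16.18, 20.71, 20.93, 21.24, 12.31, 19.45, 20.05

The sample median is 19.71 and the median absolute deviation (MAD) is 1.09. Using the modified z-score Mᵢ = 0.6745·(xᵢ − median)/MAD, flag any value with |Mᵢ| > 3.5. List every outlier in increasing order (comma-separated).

|Mᵢ| > 3.5 ⇔ |xᵢ − 19.71| > 3.5·1.09/0.6745 = 5.66.
So outliers lie outside [14.05, 25.37].
12.31: M = -4.58 → outlier.
12.94: M = -4.19 → outlier.

12.31, 12.94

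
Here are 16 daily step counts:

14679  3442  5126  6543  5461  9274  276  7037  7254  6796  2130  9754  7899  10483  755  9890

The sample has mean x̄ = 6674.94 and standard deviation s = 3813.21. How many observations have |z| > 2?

1

Cutoffs: x̄ ± 2s = [-951.48, 14301.36].
Outside the cutoffs: 14679.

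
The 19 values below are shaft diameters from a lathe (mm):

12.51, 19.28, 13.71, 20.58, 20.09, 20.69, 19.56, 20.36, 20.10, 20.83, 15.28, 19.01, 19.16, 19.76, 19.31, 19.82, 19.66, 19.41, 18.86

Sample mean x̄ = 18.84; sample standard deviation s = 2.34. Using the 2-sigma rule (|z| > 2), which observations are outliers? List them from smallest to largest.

Cutoffs at x̄ ± 2s: 18.84 ± 2·2.34 = [14.16, 23.52].
12.51: z = -2.71, |z| > 2 → outlier.
13.71: z = -2.19, |z| > 2 → outlier.
Every other value lies within [14.16, 23.52].

12.51, 13.71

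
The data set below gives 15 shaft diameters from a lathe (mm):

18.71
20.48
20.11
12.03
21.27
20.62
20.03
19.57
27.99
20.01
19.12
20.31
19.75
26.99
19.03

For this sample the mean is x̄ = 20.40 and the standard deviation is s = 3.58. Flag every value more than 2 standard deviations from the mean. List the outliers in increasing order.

12.03, 27.99

Cutoffs at x̄ ± 2s: 20.40 ± 2·3.58 = [13.24, 27.56].
12.03: z = -2.34, |z| > 2 → outlier.
27.99: z = 2.12, |z| > 2 → outlier.
Every other value lies within [13.24, 27.56].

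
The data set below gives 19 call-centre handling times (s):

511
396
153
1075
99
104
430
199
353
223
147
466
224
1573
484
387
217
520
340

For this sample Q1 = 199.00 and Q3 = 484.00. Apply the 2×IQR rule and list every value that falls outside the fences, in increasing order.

IQR = Q3 − Q1 = 484.00 − 199.00 = 285.00.
Lower fence = Q1 − 2·IQR = 199.00 − 570.00 = -371.00.
Upper fence = Q3 + 2·IQR = 484.00 + 570.00 = 1054.00.
1075 > 1054.00 → outlier.
1573 > 1054.00 → outlier.
All remaining values lie within [-371.00, 1054.00].

1075, 1573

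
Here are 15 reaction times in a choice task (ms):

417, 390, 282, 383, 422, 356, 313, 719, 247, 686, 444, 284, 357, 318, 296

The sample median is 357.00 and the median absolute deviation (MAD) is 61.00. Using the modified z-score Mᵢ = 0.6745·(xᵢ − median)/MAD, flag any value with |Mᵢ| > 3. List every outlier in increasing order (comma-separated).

686, 719

|Mᵢ| > 3 ⇔ |xᵢ − 357.00| > 3·61.00/0.6745 = 271.31.
So outliers lie outside [85.69, 628.31].
686: M = 3.64 → outlier.
719: M = 4.00 → outlier.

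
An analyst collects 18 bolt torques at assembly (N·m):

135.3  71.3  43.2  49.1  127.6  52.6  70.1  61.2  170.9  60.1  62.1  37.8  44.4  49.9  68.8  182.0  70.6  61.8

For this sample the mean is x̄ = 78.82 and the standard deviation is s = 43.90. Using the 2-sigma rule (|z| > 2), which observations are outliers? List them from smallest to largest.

170.9, 182.0

Cutoffs at x̄ ± 2s: 78.82 ± 2·43.90 = [-8.98, 166.62].
170.9: z = 2.10, |z| > 2 → outlier.
182.0: z = 2.35, |z| > 2 → outlier.
Every other value lies within [-8.98, 166.62].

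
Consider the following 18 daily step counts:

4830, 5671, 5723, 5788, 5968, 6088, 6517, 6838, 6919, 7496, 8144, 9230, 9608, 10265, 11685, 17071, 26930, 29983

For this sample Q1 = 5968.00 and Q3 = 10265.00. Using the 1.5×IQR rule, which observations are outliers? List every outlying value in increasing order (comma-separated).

IQR = Q3 − Q1 = 10265.00 − 5968.00 = 4297.00.
Lower fence = Q1 − 1.5·IQR = 5968.00 − 6445.50 = -477.50.
Upper fence = Q3 + 1.5·IQR = 10265.00 + 6445.50 = 16710.50.
17071 > 16710.50 → outlier.
26930 > 16710.50 → outlier.
29983 > 16710.50 → outlier.
All remaining values lie within [-477.50, 16710.50].

17071, 26930, 29983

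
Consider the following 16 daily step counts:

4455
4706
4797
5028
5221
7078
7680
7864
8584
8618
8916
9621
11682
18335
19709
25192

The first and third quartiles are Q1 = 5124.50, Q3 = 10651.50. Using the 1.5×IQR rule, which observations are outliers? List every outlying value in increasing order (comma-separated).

19709, 25192

IQR = Q3 − Q1 = 10651.50 − 5124.50 = 5527.00.
Lower fence = Q1 − 1.5·IQR = 5124.50 − 8290.50 = -3166.00.
Upper fence = Q3 + 1.5·IQR = 10651.50 + 8290.50 = 18942.00.
19709 > 18942.00 → outlier.
25192 > 18942.00 → outlier.
All remaining values lie within [-3166.00, 18942.00].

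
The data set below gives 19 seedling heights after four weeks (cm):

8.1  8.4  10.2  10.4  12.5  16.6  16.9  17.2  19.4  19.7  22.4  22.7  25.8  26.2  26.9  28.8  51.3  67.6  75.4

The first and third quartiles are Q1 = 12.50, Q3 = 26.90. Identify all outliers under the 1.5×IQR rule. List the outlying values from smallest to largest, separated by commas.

IQR = Q3 − Q1 = 26.90 − 12.50 = 14.40.
Lower fence = Q1 − 1.5·IQR = 12.50 − 21.60 = -9.10.
Upper fence = Q3 + 1.5·IQR = 26.90 + 21.60 = 48.50.
51.3 > 48.50 → outlier.
67.6 > 48.50 → outlier.
75.4 > 48.50 → outlier.
All remaining values lie within [-9.10, 48.50].

51.3, 67.6, 75.4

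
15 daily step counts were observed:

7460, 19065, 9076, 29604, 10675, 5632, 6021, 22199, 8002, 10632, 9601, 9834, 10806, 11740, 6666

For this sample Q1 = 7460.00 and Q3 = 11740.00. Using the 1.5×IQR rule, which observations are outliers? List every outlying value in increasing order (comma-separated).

19065, 22199, 29604

IQR = Q3 − Q1 = 11740.00 − 7460.00 = 4280.00.
Lower fence = Q1 − 1.5·IQR = 7460.00 − 6420.00 = 1040.00.
Upper fence = Q3 + 1.5·IQR = 11740.00 + 6420.00 = 18160.00.
19065 > 18160.00 → outlier.
22199 > 18160.00 → outlier.
29604 > 18160.00 → outlier.
All remaining values lie within [1040.00, 18160.00].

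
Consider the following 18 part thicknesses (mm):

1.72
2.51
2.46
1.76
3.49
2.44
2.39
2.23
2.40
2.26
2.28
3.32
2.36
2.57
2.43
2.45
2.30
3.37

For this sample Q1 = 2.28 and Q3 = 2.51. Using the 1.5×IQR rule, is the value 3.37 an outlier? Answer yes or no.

yes

IQR = Q3 − Q1 = 2.51 − 2.28 = 0.23.
Lower fence = Q1 − 1.5·IQR = 2.28 − 0.345 = 1.935.
Upper fence = Q3 + 1.5·IQR = 2.51 + 0.345 = 2.855.
3.37 lies above the upper fence.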